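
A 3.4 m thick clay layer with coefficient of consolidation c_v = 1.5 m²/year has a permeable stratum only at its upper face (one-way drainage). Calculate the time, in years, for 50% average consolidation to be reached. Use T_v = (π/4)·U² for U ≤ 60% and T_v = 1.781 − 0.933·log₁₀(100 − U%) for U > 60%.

Drainage path length: H_d = H = 3.4 m (single drainage).
U ≤ 60%: T_v = (π/4)·U² = (π/4)×0.5² = 0.19635.
t = T_v·H_d²/c_v = 0.19635×3.4²/1.5 = 1.513 years.

t ≈ 1.51 years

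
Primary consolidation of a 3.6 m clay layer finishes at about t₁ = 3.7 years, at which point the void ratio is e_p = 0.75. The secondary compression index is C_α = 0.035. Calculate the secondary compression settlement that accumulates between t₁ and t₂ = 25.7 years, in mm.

S_s ≈ 60.6 mm

Secondary compression: S_s = C_α·H/(1+e_p)·log₁₀(t₂/t₁)
S_s = 0.035×3.6/(1+0.75)×log₁₀(25.7/3.7)
    = 0.072 × 0.8417 = 0.0606 m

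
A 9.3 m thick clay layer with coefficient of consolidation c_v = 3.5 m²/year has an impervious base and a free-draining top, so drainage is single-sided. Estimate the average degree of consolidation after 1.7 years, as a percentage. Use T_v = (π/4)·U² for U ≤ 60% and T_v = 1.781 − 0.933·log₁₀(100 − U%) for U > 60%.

Drainage path length: H_d = H = 9.3 m (single drainage).
T_v = c_v·t/H_d² = 3.5×1.7/9.3² = 0.068794.
T_v = 0.068794 corresponds to the U ≤ 60% branch:
U = √(4T_v/π) = 0.296

U ≈ 29.6 %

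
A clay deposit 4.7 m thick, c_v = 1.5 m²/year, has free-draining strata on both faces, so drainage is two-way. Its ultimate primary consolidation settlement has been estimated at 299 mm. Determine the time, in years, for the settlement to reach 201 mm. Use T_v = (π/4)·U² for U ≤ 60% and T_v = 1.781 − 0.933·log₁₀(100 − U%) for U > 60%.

t ≈ 1.35 years

Drainage path length: H_d = H/2 = 2.35 m (double drainage).
U = S(t)/S_ult = 201/299 = 0.6722.
U > 60%: T_v = 1.781 − 0.933·log₁₀(100 − 67.224) = 0.36699.
t = T_v·H_d²/c_v = 0.36699×2.35²/1.5 = 1.351 years.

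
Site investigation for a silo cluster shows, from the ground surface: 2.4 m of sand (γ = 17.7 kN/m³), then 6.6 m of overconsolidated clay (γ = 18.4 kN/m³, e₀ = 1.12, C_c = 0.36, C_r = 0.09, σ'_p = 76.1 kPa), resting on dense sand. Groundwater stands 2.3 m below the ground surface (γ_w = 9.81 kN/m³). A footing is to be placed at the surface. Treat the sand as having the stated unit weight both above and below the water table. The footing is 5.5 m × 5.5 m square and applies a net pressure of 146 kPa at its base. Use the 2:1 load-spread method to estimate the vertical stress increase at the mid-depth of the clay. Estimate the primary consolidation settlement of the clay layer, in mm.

S_c ≈ 167 mm

Mid-depth of clay below the ground surface: z = 2.4 + 6.6/2 = 5.7 m.
Total vertical stress at mid-clay: σ_v = 17.7×2.4 + 18.4×3.3 = 103.2 kPa.
Pore pressure: u = 9.81×(5.7 − 2.3) = 33.354 kPa.
Initial effective stress: σ'_0 = σ_v − u = 103.2 − 33.354 = 69.846 kPa.
Stress increase at mid-clay by the 2:1 spreading method:
Δσ = qBL/((B+z)(L+z)) = 146×5.5×5.5/((5.5+5.7)(5.5+5.7)) = 35.208 kPa
Final effective stress: σ'_f = 69.846 + 35.208 = 105.05 kPa.
σ'_f = 105.05 > σ'_p = 76.1 kPa, so the stress path crosses the preconsolidation pressure — recompression up to σ'_p, then virgin compression beyond:
S_c = H/(1+e₀)·[C_r·log₁₀(σ'_p/σ'_0) + C_c·log₁₀(σ'_f/σ'_p)]
    = 6.6/2.12 × [0.09×log₁₀(76.1/69.846) + 0.36×log₁₀(105.05/76.1)]
    = 3.1132 × [0.0033519 + 0.050404] = 0.1674 m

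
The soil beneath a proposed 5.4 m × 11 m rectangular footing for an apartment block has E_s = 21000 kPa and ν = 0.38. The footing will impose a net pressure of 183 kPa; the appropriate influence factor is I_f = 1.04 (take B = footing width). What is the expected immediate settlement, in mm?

Immediate (elastic) settlement: S_e = q·B·(1−ν²)/E_s · I_f.
S_e = 183 × 5.4 × (1 − 0.38²) / 21000 × 1.04
    = 183 × 5.4 × 0.8556 / 21000 × 1.04
    = 0.04187 m = 41.87 mm

S_e ≈ 41.9 mm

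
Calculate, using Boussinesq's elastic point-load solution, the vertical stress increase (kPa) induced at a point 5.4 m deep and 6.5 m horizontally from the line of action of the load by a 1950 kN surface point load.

Δσ_z ≈ 3.4 kPa

Boussinesq vertical stress below a point load on an elastic half-space:
Δσ_z = 3P/(2πz²) · [1 + (r/z)²]^(−5/2)
r/z = 6.5/5.4 = 1.2037; [1+(r/z)²]^(−5/2) = 0.10655.
Δσ_z = 3×1950/(2π×5.4²) × 0.10655 = 31.929 × 0.10655 = 3.402 kPa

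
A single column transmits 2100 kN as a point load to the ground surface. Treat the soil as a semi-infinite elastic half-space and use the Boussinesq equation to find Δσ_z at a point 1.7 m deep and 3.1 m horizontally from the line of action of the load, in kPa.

Δσ_z ≈ 8.92 kPa

Boussinesq vertical stress below a point load on an elastic half-space:
Δσ_z = 3P/(2πz²) · [1 + (r/z)²]^(−5/2)
r/z = 3.1/1.7 = 1.8235; [1+(r/z)²]^(−5/2) = 0.025702.
Δσ_z = 3×2100/(2π×1.7²) × 0.025702 = 346.95 × 0.025702 = 8.917 kPa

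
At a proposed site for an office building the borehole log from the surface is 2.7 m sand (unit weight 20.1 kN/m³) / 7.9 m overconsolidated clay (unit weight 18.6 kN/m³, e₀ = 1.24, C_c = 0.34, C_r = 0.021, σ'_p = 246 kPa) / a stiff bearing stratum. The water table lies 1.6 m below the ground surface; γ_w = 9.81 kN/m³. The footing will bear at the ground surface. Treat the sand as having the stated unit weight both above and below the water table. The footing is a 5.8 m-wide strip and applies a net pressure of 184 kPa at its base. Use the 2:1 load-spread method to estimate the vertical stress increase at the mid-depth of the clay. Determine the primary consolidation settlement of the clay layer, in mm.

Mid-depth of clay below the ground surface: z = 2.7 + 7.9/2 = 6.65 m.
Total vertical stress at mid-clay: σ_v = 20.1×2.7 + 18.6×3.95 = 127.74 kPa.
Pore pressure: u = 9.81×(6.65 − 1.6) = 49.541 kPa.
Initial effective stress: σ'_0 = σ_v − u = 127.74 − 49.541 = 78.199 kPa.
Stress increase at mid-clay by the 2:1 spreading method:
Δσ = qB/(B+z) = 184×5.8/(5.8+6.65) = 85.719 kPa
Final effective stress: σ'_f = 78.199 + 85.719 = 163.92 kPa.
σ'_f = 163.92 ≤ σ'_p = 246 kPa, so the clay remains overconsolidated and only the recompression index applies:
S_c = C_r·H/(1+e₀)·log₁₀(σ'_f/σ'_0) = 0.021×7.9/2.24×log₁₀(163.92/78.199)
    = 0.074063 × 0.32143 = 0.02381 m

S_c ≈ 23.8 mm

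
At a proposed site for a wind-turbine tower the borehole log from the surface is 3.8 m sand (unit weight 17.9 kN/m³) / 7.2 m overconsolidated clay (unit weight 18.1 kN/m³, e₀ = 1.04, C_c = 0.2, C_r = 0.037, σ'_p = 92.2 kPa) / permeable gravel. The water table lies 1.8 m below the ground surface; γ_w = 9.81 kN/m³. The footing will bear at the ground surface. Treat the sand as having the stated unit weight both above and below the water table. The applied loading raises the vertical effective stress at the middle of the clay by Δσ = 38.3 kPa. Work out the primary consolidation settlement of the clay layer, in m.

Mid-depth of clay below the ground surface: z = 3.8 + 7.2/2 = 7.4 m.
Total vertical stress at mid-clay: σ_v = 17.9×3.8 + 18.1×3.6 = 133.18 kPa.
Pore pressure: u = 9.81×(7.4 − 1.8) = 54.936 kPa.
Initial effective stress: σ'_0 = σ_v − u = 133.18 − 54.936 = 78.244 kPa.
Final effective stress: σ'_f = 78.244 + 38.3 = 116.54 kPa.
σ'_f = 116.54 > σ'_p = 92.2 kPa, so the stress path crosses the preconsolidation pressure — recompression up to σ'_p, then virgin compression beyond:
S_c = H/(1+e₀)·[C_r·log₁₀(σ'_p/σ'_0) + C_c·log₁₀(σ'_f/σ'_p)]
    = 7.2/2.04 × [0.037×log₁₀(92.2/78.244) + 0.2×log₁₀(116.54/92.2)]
    = 3.5294 × [0.0026374 + 0.020349] = 0.08113 m

S_c ≈ 0.0811 m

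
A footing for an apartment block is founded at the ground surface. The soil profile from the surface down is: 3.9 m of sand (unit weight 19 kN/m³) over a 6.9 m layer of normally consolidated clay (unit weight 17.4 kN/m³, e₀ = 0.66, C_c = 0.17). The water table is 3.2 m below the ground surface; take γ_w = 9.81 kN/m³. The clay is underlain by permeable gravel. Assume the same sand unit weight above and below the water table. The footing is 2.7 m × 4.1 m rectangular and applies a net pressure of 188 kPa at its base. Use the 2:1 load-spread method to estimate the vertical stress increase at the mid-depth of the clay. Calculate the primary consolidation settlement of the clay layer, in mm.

S_c ≈ 54.3 mm

Mid-depth of clay below the ground surface: z = 3.9 + 6.9/2 = 7.35 m.
Total vertical stress at mid-clay: σ_v = 19×3.9 + 17.4×3.45 = 134.13 kPa.
Pore pressure: u = 9.81×(7.35 − 3.2) = 40.712 kPa.
Initial effective stress: σ'_0 = σ_v − u = 134.13 − 40.712 = 93.418 kPa.
Stress increase at mid-clay by the 2:1 spreading method:
Δσ = qBL/((B+z)(L+z)) = 188×2.7×4.1/((2.7+7.35)(4.1+7.35)) = 18.086 kPa
Final effective stress: σ'_f = σ'_0 + Δσ = 93.418 + 18.086 = 111.5 kPa.
Normally consolidated clay, so the full stress increment lies on the virgin compression line:
S_c = C_c·H/(1+e₀)·log₁₀(σ'_f/σ'_0) = 0.17×6.9/(1+0.66)×log₁₀(111.5/93.418)
    = 0.70663 × 0.076844 = 0.0543 m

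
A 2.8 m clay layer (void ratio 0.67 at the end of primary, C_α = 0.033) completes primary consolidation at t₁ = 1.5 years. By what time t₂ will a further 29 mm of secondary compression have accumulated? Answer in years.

S_s = C_α·H/(1+e_p)·log₁₀(t₂/t₁) ⇒ log₁₀(t₂/t₁) = S_s·(1+e_p)/(C_α·H).
log₁₀(t₂/t₁) = 0.029 × (1+0.67) / (0.033×2.8) = 0.5241
t₂ = t₁ × 10^0.5241 = 1.5 × 3.343 = 5.014 years

t₂ ≈ 5.01 years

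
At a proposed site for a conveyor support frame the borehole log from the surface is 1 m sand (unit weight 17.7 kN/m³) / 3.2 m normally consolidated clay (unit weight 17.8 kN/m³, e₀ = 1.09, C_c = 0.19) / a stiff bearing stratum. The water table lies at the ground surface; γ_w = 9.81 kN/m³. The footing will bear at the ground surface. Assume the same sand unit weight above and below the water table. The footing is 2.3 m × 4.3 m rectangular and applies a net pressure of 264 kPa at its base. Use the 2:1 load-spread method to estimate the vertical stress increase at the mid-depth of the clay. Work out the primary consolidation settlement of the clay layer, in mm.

Mid-depth of clay below the ground surface: z = 1 + 3.2/2 = 2.6 m.
Total vertical stress at mid-clay: σ_v = 17.7×1 + 17.8×1.6 = 46.18 kPa.
Pore pressure: u = 9.81×(2.6 − 0) = 25.506 kPa.
Initial effective stress: σ'_0 = σ_v − u = 46.18 − 25.506 = 20.674 kPa.
Stress increase at mid-clay by the 2:1 spreading method:
Δσ = qBL/((B+z)(L+z)) = 264×2.3×4.3/((2.3+2.6)(4.3+2.6)) = 77.224 kPa
Final effective stress: σ'_f = σ'_0 + Δσ = 20.674 + 77.224 = 97.898 kPa.
Normally consolidated clay, so the full stress increment lies on the virgin compression line:
S_c = C_c·H/(1+e₀)·log₁₀(σ'_f/σ'_0) = 0.19×3.2/(1+1.09)×log₁₀(97.898/20.674)
    = 0.29091 × 0.67535 = 0.1965 m

S_c ≈ 196 mm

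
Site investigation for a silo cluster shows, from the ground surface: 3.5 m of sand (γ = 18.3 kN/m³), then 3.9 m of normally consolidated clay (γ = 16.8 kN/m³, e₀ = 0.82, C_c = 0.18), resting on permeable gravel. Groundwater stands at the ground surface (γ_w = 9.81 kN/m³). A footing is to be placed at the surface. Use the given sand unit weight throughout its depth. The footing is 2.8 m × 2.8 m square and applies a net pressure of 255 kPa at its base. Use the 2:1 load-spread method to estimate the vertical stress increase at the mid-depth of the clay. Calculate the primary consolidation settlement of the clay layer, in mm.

Mid-depth of clay below the ground surface: z = 3.5 + 3.9/2 = 5.45 m.
Total vertical stress at mid-clay: σ_v = 18.3×3.5 + 16.8×1.95 = 96.81 kPa.
Pore pressure: u = 9.81×(5.45 − 0) = 53.465 kPa.
Initial effective stress: σ'_0 = σ_v − u = 96.81 − 53.465 = 43.345 kPa.
Stress increase at mid-clay by the 2:1 spreading method:
Δσ = qBL/((B+z)(L+z)) = 255×2.8×2.8/((2.8+5.45)(2.8+5.45)) = 29.373 kPa
Final effective stress: σ'_f = σ'_0 + Δσ = 43.345 + 29.373 = 72.718 kPa.
Normally consolidated clay, so the full stress increment lies on the virgin compression line:
S_c = C_c·H/(1+e₀)·log₁₀(σ'_f/σ'_0) = 0.18×3.9/(1+0.82)×log₁₀(72.718/43.345)
    = 0.38571 × 0.2247 = 0.08667 m

S_c ≈ 86.7 mm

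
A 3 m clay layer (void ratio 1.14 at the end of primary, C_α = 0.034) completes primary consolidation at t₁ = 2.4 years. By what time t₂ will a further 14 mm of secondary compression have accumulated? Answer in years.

S_s = C_α·H/(1+e_p)·log₁₀(t₂/t₁) ⇒ log₁₀(t₂/t₁) = S_s·(1+e_p)/(C_α·H).
log₁₀(t₂/t₁) = 0.014 × (1+1.14) / (0.034×3) = 0.2937
t₂ = t₁ × 10^0.2937 = 2.4 × 1.967 = 4.72 years

t₂ ≈ 4.72 years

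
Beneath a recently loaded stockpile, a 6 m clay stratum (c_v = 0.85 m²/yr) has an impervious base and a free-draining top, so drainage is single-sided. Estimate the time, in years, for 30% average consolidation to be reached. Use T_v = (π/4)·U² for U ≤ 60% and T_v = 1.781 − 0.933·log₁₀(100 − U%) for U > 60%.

Drainage path length: H_d = H = 6 m (single drainage).
U ≤ 60%: T_v = (π/4)·U² = (π/4)×0.3² = 0.070686.
t = T_v·H_d²/c_v = 0.070686×6²/0.85 = 2.994 years.

t ≈ 2.99 years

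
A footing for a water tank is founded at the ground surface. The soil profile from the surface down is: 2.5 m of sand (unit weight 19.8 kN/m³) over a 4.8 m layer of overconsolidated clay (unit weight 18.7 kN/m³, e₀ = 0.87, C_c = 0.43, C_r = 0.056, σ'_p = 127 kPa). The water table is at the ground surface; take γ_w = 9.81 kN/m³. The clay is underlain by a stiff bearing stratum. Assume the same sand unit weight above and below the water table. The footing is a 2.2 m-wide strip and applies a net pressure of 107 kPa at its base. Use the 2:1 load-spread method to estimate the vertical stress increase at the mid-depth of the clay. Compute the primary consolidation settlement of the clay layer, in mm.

S_c ≈ 33.7 mm

Mid-depth of clay below the ground surface: z = 2.5 + 4.8/2 = 4.9 m.
Total vertical stress at mid-clay: σ_v = 19.8×2.5 + 18.7×2.4 = 94.38 kPa.
Pore pressure: u = 9.81×(4.9 − 0) = 48.069 kPa.
Initial effective stress: σ'_0 = σ_v − u = 94.38 − 48.069 = 46.311 kPa.
Stress increase at mid-clay by the 2:1 spreading method:
Δσ = qB/(B+z) = 107×2.2/(2.2+4.9) = 33.155 kPa
Final effective stress: σ'_f = 46.311 + 33.155 = 79.466 kPa.
σ'_f = 79.466 ≤ σ'_p = 127 kPa, so the clay remains overconsolidated and only the recompression index applies:
S_c = C_r·H/(1+e₀)·log₁₀(σ'_f/σ'_0) = 0.056×4.8/1.87×log₁₀(79.466/46.311)
    = 0.14374 × 0.2345 = 0.03371 m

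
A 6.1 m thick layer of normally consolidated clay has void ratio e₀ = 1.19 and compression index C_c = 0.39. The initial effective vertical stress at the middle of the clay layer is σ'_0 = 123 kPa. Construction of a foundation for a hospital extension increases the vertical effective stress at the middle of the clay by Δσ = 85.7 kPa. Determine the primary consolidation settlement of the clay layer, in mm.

Final effective stress: σ'_f = σ'_0 + Δσ = 123 + 85.7 = 208.7 kPa.
Normally consolidated clay, so the full stress increment lies on the virgin compression line:
S_c = C_c·H/(1+e₀)·log₁₀(σ'_f/σ'_0) = 0.39×6.1/(1+1.19)×log₁₀(208.7/123)
    = 1.0863 × 0.22962 = 0.2494 m

S_c ≈ 249 mm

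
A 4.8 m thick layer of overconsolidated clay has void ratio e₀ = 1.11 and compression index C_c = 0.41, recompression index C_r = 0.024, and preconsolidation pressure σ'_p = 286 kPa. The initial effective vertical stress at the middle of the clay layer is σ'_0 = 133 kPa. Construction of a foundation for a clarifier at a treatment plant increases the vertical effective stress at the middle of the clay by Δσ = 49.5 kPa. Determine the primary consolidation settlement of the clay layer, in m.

S_c ≈ 0.0075 m

Final effective stress: σ'_f = 133 + 49.5 = 182.5 kPa.
σ'_f = 182.5 ≤ σ'_p = 286 kPa, so the clay remains overconsolidated and only the recompression index applies:
S_c = C_r·H/(1+e₀)·log₁₀(σ'_f/σ'_0) = 0.024×4.8/2.11×log₁₀(182.5/133)
    = 0.054598 × 0.13741 = 0.007502 m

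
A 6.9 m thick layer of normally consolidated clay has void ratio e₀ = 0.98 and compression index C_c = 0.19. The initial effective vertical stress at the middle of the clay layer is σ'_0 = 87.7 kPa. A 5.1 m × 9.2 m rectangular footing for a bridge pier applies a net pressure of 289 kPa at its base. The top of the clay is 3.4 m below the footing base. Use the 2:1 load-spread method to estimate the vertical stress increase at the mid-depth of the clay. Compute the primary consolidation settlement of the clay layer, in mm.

Mid-depth of clay below the footing base: z = 3.4 + 6.9/2 = 6.85 m.
Stress increase at mid-clay by the 2:1 spreading method:
Δσ = qBL/((B+z)(L+z)) = 289×5.1×9.2/((5.1+6.85)(9.2+6.85)) = 70.699 kPa
Final effective stress: σ'_f = σ'_0 + Δσ = 87.7 + 70.699 = 158.4 kPa.
Normally consolidated clay, so the full stress increment lies on the virgin compression line:
S_c = C_c·H/(1+e₀)·log₁₀(σ'_f/σ'_0) = 0.19×6.9/(1+0.98)×log₁₀(158.4/87.7)
    = 0.66212 × 0.25676 = 0.17 m

S_c ≈ 170 mm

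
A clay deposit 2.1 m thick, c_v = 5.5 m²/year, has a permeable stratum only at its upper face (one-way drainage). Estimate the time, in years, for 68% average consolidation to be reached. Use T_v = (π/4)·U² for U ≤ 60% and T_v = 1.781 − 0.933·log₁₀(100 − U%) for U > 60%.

Drainage path length: H_d = H = 2.1 m (single drainage).
U > 60%: T_v = 1.781 − 0.933·log₁₀(100 − 68) = 0.3767.
t = T_v·H_d²/c_v = 0.3767×2.1²/5.5 = 0.302 years.

t ≈ 0.302 years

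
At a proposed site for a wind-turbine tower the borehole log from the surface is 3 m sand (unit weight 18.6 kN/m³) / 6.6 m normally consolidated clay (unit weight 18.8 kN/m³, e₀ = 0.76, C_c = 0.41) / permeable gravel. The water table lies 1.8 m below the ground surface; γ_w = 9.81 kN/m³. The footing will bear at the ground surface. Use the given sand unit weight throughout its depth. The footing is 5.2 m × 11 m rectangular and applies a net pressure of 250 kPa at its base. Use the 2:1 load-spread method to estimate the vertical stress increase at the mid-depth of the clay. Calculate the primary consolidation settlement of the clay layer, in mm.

Mid-depth of clay below the ground surface: z = 3 + 6.6/2 = 6.3 m.
Total vertical stress at mid-clay: σ_v = 18.6×3 + 18.8×3.3 = 117.84 kPa.
Pore pressure: u = 9.81×(6.3 − 1.8) = 44.145 kPa.
Initial effective stress: σ'_0 = σ_v − u = 117.84 − 44.145 = 73.695 kPa.
Stress increase at mid-clay by the 2:1 spreading method:
Δσ = qBL/((B+z)(L+z)) = 250×5.2×11/((5.2+6.3)(11+6.3)) = 71.877 kPa
Final effective stress: σ'_f = σ'_0 + Δσ = 73.695 + 71.877 = 145.57 kPa.
Normally consolidated clay, so the full stress increment lies on the virgin compression line:
S_c = C_c·H/(1+e₀)·log₁₀(σ'_f/σ'_0) = 0.41×6.6/(1+0.76)×log₁₀(145.57/73.695)
    = 1.5375 × 0.29563 = 0.4545 m

S_c ≈ 455 mm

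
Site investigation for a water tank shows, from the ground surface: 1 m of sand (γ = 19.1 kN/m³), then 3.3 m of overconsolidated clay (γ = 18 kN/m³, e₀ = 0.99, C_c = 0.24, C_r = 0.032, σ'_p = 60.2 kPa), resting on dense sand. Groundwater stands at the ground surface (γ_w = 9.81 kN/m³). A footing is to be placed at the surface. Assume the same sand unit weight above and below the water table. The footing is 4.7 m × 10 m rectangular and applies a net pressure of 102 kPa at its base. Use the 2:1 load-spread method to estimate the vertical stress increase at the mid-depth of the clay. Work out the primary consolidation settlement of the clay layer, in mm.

Mid-depth of clay below the ground surface: z = 1 + 3.3/2 = 2.65 m.
Total vertical stress at mid-clay: σ_v = 19.1×1 + 18×1.65 = 48.8 kPa.
Pore pressure: u = 9.81×(2.65 − 0) = 25.997 kPa.
Initial effective stress: σ'_0 = σ_v − u = 48.8 − 25.997 = 22.803 kPa.
Stress increase at mid-clay by the 2:1 spreading method:
Δσ = qBL/((B+z)(L+z)) = 102×4.7×10/((4.7+2.65)(10+2.65)) = 51.561 kPa
Final effective stress: σ'_f = 22.803 + 51.561 = 74.364 kPa.
σ'_f = 74.364 > σ'_p = 60.2 kPa, so the stress path crosses the preconsolidation pressure — recompression up to σ'_p, then virgin compression beyond:
S_c = H/(1+e₀)·[C_r·log₁₀(σ'_p/σ'_0) + C_c·log₁₀(σ'_f/σ'_p)]
    = 3.3/1.99 × [0.032×log₁₀(60.2/22.803) + 0.24×log₁₀(74.364/60.2)]
    = 1.6583 × [0.013491 + 0.022024] = 0.05889 m

S_c ≈ 58.9 mm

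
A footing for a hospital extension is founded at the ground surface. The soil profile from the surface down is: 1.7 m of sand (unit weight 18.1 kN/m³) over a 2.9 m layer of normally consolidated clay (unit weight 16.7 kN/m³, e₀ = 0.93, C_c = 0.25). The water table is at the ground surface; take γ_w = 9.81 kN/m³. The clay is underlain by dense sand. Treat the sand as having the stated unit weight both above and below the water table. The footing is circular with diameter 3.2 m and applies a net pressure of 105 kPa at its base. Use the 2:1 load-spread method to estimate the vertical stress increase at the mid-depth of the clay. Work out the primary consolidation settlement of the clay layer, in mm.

Mid-depth of clay below the ground surface: z = 1.7 + 2.9/2 = 3.15 m.
Total vertical stress at mid-clay: σ_v = 18.1×1.7 + 16.7×1.45 = 54.985 kPa.
Pore pressure: u = 9.81×(3.15 − 0) = 30.902 kPa.
Initial effective stress: σ'_0 = σ_v − u = 54.985 − 30.902 = 24.083 kPa.
Stress increase at mid-clay by the 2:1 spreading method:
Δσ ≈ qD²/(D+z)² = 105×3.2²/(3.2+3.15)² = 26.665 kPa
Final effective stress: σ'_f = σ'_0 + Δσ = 24.083 + 26.665 = 50.748 kPa.
Normally consolidated clay, so the full stress increment lies on the virgin compression line:
S_c = C_c·H/(1+e₀)·log₁₀(σ'_f/σ'_0) = 0.25×2.9/(1+0.93)×log₁₀(50.748/24.083)
    = 0.37565 × 0.32371 = 0.1216 m

S_c ≈ 122 mm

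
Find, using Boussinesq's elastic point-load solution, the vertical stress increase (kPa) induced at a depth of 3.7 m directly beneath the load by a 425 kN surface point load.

Boussinesq vertical stress below a point load on an elastic half-space:
Δσ_z = 3P/(2πz²) · [1 + (r/z)²]^(−5/2)
r/z = 0/3.7 = 0; [1+(r/z)²]^(−5/2) = 1.
Δσ_z = 3×425/(2π×3.7²) × 1 = 14.823 × 1 = 14.82 kPa

Δσ_z ≈ 14.8 kPa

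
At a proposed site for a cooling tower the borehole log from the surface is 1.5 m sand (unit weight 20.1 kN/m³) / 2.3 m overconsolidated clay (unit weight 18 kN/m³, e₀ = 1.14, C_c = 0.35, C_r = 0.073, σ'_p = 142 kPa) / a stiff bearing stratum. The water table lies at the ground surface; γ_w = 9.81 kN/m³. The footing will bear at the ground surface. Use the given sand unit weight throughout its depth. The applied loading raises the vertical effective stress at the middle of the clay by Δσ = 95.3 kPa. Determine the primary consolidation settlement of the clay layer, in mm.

S_c ≈ 53.7 mm

Mid-depth of clay below the ground surface: z = 1.5 + 2.3/2 = 2.65 m.
Total vertical stress at mid-clay: σ_v = 20.1×1.5 + 18×1.15 = 50.85 kPa.
Pore pressure: u = 9.81×(2.65 − 0) = 25.997 kPa.
Initial effective stress: σ'_0 = σ_v − u = 50.85 − 25.997 = 24.853 kPa.
Final effective stress: σ'_f = 24.853 + 95.3 = 120.15 kPa.
σ'_f = 120.15 ≤ σ'_p = 142 kPa, so the clay remains overconsolidated and only the recompression index applies:
S_c = C_r·H/(1+e₀)·log₁₀(σ'_f/σ'_0) = 0.073×2.3/2.14×log₁₀(120.15/24.853)
    = 0.07846 × 0.68434 = 0.05369 m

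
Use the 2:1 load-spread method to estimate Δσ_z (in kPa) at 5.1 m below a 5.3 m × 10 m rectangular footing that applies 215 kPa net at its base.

Δσ_z ≈ 72.6 kPa

By the 2:1 method the load spreads at 1 horizontal : 2 vertical, so at depth z the loaded area has grown by z in each plan dimension:
Δσ = qBL/((B+z)(L+z)) = 215×5.3×10/((5.3+5.1)(10+5.1)) = 72.561 kPa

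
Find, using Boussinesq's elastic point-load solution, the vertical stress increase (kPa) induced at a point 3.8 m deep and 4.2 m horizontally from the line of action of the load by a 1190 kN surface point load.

Δσ_z ≈ 5.35 kPa

Boussinesq vertical stress below a point load on an elastic half-space:
Δσ_z = 3P/(2πz²) · [1 + (r/z)²]^(−5/2)
r/z = 4.2/3.8 = 1.1053; [1+(r/z)²]^(−5/2) = 0.13594.
Δσ_z = 3×1190/(2π×3.8²) × 0.13594 = 39.348 × 0.13594 = 5.349 kPa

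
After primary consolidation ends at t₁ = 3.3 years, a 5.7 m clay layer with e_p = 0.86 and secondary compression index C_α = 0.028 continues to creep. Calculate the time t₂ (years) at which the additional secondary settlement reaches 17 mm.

S_s = C_α·H/(1+e_p)·log₁₀(t₂/t₁) ⇒ log₁₀(t₂/t₁) = S_s·(1+e_p)/(C_α·H).
log₁₀(t₂/t₁) = 0.017 × (1+0.86) / (0.028×5.7) = 0.1981
t₂ = t₁ × 10^0.1981 = 3.3 × 1.578 = 5.208 years

t₂ ≈ 5.21 years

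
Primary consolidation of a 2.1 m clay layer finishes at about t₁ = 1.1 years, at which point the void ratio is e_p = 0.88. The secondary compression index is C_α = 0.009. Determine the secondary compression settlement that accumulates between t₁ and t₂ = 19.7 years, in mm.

S_s ≈ 12.6 mm

Secondary compression: S_s = C_α·H/(1+e_p)·log₁₀(t₂/t₁)
S_s = 0.009×2.1/(1+0.88)×log₁₀(19.7/1.1)
    = 0.01005 × 1.253 = 0.0126 m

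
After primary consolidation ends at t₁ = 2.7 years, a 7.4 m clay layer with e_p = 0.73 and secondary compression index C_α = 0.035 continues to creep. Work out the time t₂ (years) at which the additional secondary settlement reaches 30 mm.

S_s = C_α·H/(1+e_p)·log₁₀(t₂/t₁) ⇒ log₁₀(t₂/t₁) = S_s·(1+e_p)/(C_α·H).
log₁₀(t₂/t₁) = 0.03 × (1+0.73) / (0.035×7.4) = 0.2004
t₂ = t₁ × 10^0.2004 = 2.7 × 1.586 = 4.283 years

t₂ ≈ 4.28 years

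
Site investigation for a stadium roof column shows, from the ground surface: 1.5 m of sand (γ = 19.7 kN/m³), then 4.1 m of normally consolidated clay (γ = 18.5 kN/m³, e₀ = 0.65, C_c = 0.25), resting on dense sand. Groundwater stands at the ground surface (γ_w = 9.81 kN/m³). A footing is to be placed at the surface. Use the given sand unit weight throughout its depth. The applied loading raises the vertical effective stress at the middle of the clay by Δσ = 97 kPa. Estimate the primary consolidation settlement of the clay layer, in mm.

S_c ≈ 372 mm

Mid-depth of clay below the ground surface: z = 1.5 + 4.1/2 = 3.55 m.
Total vertical stress at mid-clay: σ_v = 19.7×1.5 + 18.5×2.05 = 67.475 kPa.
Pore pressure: u = 9.81×(3.55 − 0) = 34.825 kPa.
Initial effective stress: σ'_0 = σ_v − u = 67.475 − 34.825 = 32.65 kPa.
Final effective stress: σ'_f = σ'_0 + Δσ = 32.65 + 97 = 129.65 kPa.
Normally consolidated clay, so the full stress increment lies on the virgin compression line:
S_c = C_c·H/(1+e₀)·log₁₀(σ'_f/σ'_0) = 0.25×4.1/(1+0.65)×log₁₀(129.65/32.65)
    = 0.62121 × 0.59889 = 0.372 m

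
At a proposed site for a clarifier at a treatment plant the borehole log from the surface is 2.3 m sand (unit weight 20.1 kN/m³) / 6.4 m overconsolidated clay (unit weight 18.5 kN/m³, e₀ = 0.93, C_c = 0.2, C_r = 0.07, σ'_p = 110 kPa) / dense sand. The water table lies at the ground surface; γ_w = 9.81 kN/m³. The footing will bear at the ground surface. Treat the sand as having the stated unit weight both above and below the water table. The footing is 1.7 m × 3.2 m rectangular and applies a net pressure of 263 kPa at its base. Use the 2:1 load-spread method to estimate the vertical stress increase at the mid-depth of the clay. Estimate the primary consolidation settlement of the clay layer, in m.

Mid-depth of clay below the ground surface: z = 2.3 + 6.4/2 = 5.5 m.
Total vertical stress at mid-clay: σ_v = 20.1×2.3 + 18.5×3.2 = 105.43 kPa.
Pore pressure: u = 9.81×(5.5 − 0) = 53.955 kPa.
Initial effective stress: σ'_0 = σ_v − u = 105.43 − 53.955 = 51.475 kPa.
Stress increase at mid-clay by the 2:1 spreading method:
Δσ = qBL/((B+z)(L+z)) = 263×1.7×3.2/((1.7+5.5)(3.2+5.5)) = 22.84 kPa
Final effective stress: σ'_f = 51.475 + 22.84 = 74.315 kPa.
σ'_f = 74.315 ≤ σ'_p = 110 kPa, so the clay remains overconsolidated and only the recompression index applies:
S_c = C_r·H/(1+e₀)·log₁₀(σ'_f/σ'_0) = 0.07×6.4/1.93×log₁₀(74.315/51.475)
    = 0.23213 × 0.15948 = 0.03702 m

S_c ≈ 0.037 m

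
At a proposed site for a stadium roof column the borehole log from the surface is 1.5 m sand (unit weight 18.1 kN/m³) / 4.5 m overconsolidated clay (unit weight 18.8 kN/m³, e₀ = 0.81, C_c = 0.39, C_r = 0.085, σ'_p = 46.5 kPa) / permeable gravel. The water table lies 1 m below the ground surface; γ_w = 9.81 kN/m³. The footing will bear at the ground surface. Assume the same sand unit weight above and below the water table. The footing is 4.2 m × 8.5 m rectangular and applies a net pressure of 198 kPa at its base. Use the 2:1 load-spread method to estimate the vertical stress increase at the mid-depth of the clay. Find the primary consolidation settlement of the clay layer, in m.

S_c ≈ 0.39 m

Mid-depth of clay below the ground surface: z = 1.5 + 4.5/2 = 3.75 m.
Total vertical stress at mid-clay: σ_v = 18.1×1.5 + 18.8×2.25 = 69.45 kPa.
Pore pressure: u = 9.81×(3.75 − 1) = 26.978 kPa.
Initial effective stress: σ'_0 = σ_v − u = 69.45 − 26.978 = 42.472 kPa.
Stress increase at mid-clay by the 2:1 spreading method:
Δσ = qBL/((B+z)(L+z)) = 198×4.2×8.5/((4.2+3.75)(8.5+3.75)) = 72.582 kPa
Final effective stress: σ'_f = 42.472 + 72.582 = 115.05 kPa.
σ'_f = 115.05 > σ'_p = 46.5 kPa, so the stress path crosses the preconsolidation pressure — recompression up to σ'_p, then virgin compression beyond:
S_c = H/(1+e₀)·[C_r·log₁₀(σ'_p/σ'_0) + C_c·log₁₀(σ'_f/σ'_p)]
    = 4.5/1.81 × [0.085×log₁₀(46.5/42.472) + 0.39×log₁₀(115.05/46.5)]
    = 2.4862 × [0.0033448 + 0.15344] = 0.3898 m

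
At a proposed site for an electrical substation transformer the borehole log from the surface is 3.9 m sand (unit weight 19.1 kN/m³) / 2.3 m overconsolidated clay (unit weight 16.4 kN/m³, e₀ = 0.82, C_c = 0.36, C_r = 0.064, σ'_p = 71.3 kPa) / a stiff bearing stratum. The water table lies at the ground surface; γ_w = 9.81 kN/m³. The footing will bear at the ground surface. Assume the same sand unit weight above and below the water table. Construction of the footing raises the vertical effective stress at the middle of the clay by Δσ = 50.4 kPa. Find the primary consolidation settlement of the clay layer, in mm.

Mid-depth of clay below the ground surface: z = 3.9 + 2.3/2 = 5.05 m.
Total vertical stress at mid-clay: σ_v = 19.1×3.9 + 16.4×1.15 = 93.35 kPa.
Pore pressure: u = 9.81×(5.05 − 0) = 49.541 kPa.
Initial effective stress: σ'_0 = σ_v − u = 93.35 − 49.541 = 43.809 kPa.
Final effective stress: σ'_f = 43.809 + 50.4 = 94.209 kPa.
σ'_f = 94.209 > σ'_p = 71.3 kPa, so the stress path crosses the preconsolidation pressure — recompression up to σ'_p, then virgin compression beyond:
S_c = H/(1+e₀)·[C_r·log₁₀(σ'_p/σ'_0) + C_c·log₁₀(σ'_f/σ'_p)]
    = 2.3/1.82 × [0.064×log₁₀(71.3/43.809) + 0.36×log₁₀(94.209/71.3)]
    = 1.2637 × [0.013538 + 0.043561] = 0.07216 m

S_c ≈ 72.2 mm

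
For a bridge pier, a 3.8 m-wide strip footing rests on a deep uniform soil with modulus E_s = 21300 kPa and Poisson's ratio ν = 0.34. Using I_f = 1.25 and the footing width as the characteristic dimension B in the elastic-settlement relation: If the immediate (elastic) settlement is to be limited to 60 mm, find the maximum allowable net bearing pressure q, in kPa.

q ≈ 304 kPa

S_e = q·B·(1−ν²)/E_s · I_f  ⇒  q = S_e·E_s / (B·(1−ν²)·I_f).
q = 0.06 × 21300 / (3.8 × 0.8844 × 1.25) = 304.2 kPa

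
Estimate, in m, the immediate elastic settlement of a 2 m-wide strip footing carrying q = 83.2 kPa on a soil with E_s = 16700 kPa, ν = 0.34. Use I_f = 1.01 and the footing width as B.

Immediate (elastic) settlement: S_e = q·B·(1−ν²)/E_s · I_f.
S_e = 83.2 × 2 × (1 − 0.34²) / 16700 × 1.01
    = 83.2 × 2 × 0.8844 / 16700 × 1.01
    = 0.0089 m

S_e ≈ 0.0089 m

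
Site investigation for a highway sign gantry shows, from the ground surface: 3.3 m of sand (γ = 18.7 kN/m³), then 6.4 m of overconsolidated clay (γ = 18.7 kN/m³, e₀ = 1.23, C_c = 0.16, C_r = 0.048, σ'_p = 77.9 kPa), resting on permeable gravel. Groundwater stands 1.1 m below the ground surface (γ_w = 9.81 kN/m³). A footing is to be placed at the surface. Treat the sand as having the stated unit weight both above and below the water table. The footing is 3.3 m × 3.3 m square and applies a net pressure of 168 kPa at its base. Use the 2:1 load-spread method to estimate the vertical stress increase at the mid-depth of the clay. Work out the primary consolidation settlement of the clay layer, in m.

Mid-depth of clay below the ground surface: z = 3.3 + 6.4/2 = 6.5 m.
Total vertical stress at mid-clay: σ_v = 18.7×3.3 + 18.7×3.2 = 121.55 kPa.
Pore pressure: u = 9.81×(6.5 − 1.1) = 52.974 kPa.
Initial effective stress: σ'_0 = σ_v − u = 121.55 − 52.974 = 68.576 kPa.
Stress increase at mid-clay by the 2:1 spreading method:
Δσ = qBL/((B+z)(L+z)) = 168×3.3×3.3/((3.3+6.5)(3.3+6.5)) = 19.05 kPa
Final effective stress: σ'_f = 68.576 + 19.05 = 87.626 kPa.
σ'_f = 87.626 > σ'_p = 77.9 kPa, so the stress path crosses the preconsolidation pressure — recompression up to σ'_p, then virgin compression beyond:
S_c = H/(1+e₀)·[C_r·log₁₀(σ'_p/σ'_0) + C_c·log₁₀(σ'_f/σ'_p)]
    = 6.4/2.23 × [0.048×log₁₀(77.9/68.576) + 0.16×log₁₀(87.626/77.9)]
    = 2.87 × [0.0026575 + 0.0081753] = 0.03109 m

S_c ≈ 0.0311 m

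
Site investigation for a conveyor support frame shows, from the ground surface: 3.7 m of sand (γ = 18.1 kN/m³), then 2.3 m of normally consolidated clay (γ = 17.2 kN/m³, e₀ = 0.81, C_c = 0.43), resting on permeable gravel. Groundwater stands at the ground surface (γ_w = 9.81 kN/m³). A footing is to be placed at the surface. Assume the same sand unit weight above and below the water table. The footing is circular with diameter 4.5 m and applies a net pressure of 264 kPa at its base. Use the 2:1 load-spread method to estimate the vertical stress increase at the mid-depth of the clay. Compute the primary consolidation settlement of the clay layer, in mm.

S_c ≈ 223 mm

Mid-depth of clay below the ground surface: z = 3.7 + 2.3/2 = 4.85 m.
Total vertical stress at mid-clay: σ_v = 18.1×3.7 + 17.2×1.15 = 86.75 kPa.
Pore pressure: u = 9.81×(4.85 − 0) = 47.578 kPa.
Initial effective stress: σ'_0 = σ_v − u = 86.75 − 47.578 = 39.172 kPa.
Stress increase at mid-clay by the 2:1 spreading method:
Δσ ≈ qD²/(D+z)² = 264×4.5²/(4.5+4.85)² = 61.151 kPa
Final effective stress: σ'_f = σ'_0 + Δσ = 39.172 + 61.151 = 100.32 kPa.
Normally consolidated clay, so the full stress increment lies on the virgin compression line:
S_c = C_c·H/(1+e₀)·log₁₀(σ'_f/σ'_0) = 0.43×2.3/(1+0.81)×log₁₀(100.32/39.172)
    = 0.54641 × 0.40841 = 0.2232 m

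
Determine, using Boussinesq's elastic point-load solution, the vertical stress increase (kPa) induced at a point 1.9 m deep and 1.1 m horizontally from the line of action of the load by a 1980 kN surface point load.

Δσ_z ≈ 127 kPa

Boussinesq vertical stress below a point load on an elastic half-space:
Δσ_z = 3P/(2πz²) · [1 + (r/z)²]^(−5/2)
r/z = 1.1/1.9 = 0.57895; [1+(r/z)²]^(−5/2) = 0.48546.
Δσ_z = 3×1980/(2π×1.9²) × 0.48546 = 261.88 × 0.48546 = 127.1 kPa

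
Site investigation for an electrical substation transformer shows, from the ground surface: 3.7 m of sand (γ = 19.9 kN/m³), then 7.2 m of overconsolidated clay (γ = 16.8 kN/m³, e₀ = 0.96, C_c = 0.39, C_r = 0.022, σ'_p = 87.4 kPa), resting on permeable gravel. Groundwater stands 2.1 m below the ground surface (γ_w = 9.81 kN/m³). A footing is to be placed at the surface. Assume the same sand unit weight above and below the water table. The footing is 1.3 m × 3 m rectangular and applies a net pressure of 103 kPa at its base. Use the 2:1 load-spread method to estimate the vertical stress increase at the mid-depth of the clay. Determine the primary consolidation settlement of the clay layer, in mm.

S_c ≈ 3.43 mm

Mid-depth of clay below the ground surface: z = 3.7 + 7.2/2 = 7.3 m.
Total vertical stress at mid-clay: σ_v = 19.9×3.7 + 16.8×3.6 = 134.11 kPa.
Pore pressure: u = 9.81×(7.3 − 2.1) = 51.012 kPa.
Initial effective stress: σ'_0 = σ_v − u = 134.11 − 51.012 = 83.098 kPa.
Stress increase at mid-clay by the 2:1 spreading method:
Δσ = qBL/((B+z)(L+z)) = 103×1.3×3/((1.3+7.3)(3+7.3)) = 4.5349 kPa
Final effective stress: σ'_f = 83.098 + 4.5349 = 87.633 kPa.
σ'_f = 87.633 > σ'_p = 87.4 kPa, so the stress path crosses the preconsolidation pressure — recompression up to σ'_p, then virgin compression beyond:
S_c = H/(1+e₀)·[C_r·log₁₀(σ'_p/σ'_0) + C_c·log₁₀(σ'_f/σ'_p)]
    = 7.2/1.96 × [0.022×log₁₀(87.4/83.098) + 0.39×log₁₀(87.633/87.4)]
    = 3.6735 × [0.00048226 + 0.00045094] = 0.003428 m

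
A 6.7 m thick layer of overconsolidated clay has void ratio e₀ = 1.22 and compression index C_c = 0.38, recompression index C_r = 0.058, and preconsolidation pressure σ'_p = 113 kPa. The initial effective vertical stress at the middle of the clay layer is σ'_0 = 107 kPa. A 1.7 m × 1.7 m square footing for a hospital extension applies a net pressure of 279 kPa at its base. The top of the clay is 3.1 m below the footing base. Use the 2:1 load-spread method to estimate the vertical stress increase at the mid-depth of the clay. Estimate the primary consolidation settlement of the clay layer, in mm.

Mid-depth of clay below the footing base: z = 3.1 + 6.7/2 = 6.45 m.
Stress increase at mid-clay by the 2:1 spreading method:
Δσ = qBL/((B+z)(L+z)) = 279×1.7×1.7/((1.7+6.45)(1.7+6.45)) = 12.139 kPa
Final effective stress: σ'_f = 107 + 12.139 = 119.14 kPa.
σ'_f = 119.14 > σ'_p = 113 kPa, so the stress path crosses the preconsolidation pressure — recompression up to σ'_p, then virgin compression beyond:
S_c = H/(1+e₀)·[C_r·log₁₀(σ'_p/σ'_0) + C_c·log₁₀(σ'_f/σ'_p)]
    = 6.7/2.22 × [0.058×log₁₀(113/107) + 0.38×log₁₀(119.14/113)]
    = 3.018 × [0.0013743 + 0.0087321] = 0.0305 m

S_c ≈ 30.5 mm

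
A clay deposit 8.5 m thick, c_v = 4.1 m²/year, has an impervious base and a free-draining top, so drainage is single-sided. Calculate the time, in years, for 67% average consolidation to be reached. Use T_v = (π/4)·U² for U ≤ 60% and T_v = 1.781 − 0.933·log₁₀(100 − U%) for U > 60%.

Drainage path length: H_d = H = 8.5 m (single drainage).
U > 60%: T_v = 1.781 − 0.933·log₁₀(100 − 67) = 0.36423.
t = T_v·H_d²/c_v = 0.36423×8.5²/4.1 = 6.418 years.

t ≈ 6.42 years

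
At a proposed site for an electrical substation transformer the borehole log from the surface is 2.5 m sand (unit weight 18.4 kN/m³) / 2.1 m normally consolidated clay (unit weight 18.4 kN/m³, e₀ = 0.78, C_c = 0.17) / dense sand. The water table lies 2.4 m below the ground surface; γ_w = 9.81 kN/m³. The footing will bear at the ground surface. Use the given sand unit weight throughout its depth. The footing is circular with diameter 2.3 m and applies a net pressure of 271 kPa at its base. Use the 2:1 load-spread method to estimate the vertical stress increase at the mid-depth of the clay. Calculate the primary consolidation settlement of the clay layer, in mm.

S_c ≈ 50 mm

Mid-depth of clay below the ground surface: z = 2.5 + 2.1/2 = 3.55 m.
Total vertical stress at mid-clay: σ_v = 18.4×2.5 + 18.4×1.05 = 65.32 kPa.
Pore pressure: u = 9.81×(3.55 − 2.4) = 11.281 kPa.
Initial effective stress: σ'_0 = σ_v − u = 65.32 − 11.281 = 54.039 kPa.
Stress increase at mid-clay by the 2:1 spreading method:
Δσ ≈ qD²/(D+z)² = 271×2.3²/(2.3+3.55)² = 41.89 kPa
Final effective stress: σ'_f = σ'_0 + Δσ = 54.039 + 41.89 = 95.929 kPa.
Normally consolidated clay, so the full stress increment lies on the virgin compression line:
S_c = C_c·H/(1+e₀)·log₁₀(σ'_f/σ'_0) = 0.17×2.1/(1+0.78)×log₁₀(95.929/54.039)
    = 0.20056 × 0.24924 = 0.04999 m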